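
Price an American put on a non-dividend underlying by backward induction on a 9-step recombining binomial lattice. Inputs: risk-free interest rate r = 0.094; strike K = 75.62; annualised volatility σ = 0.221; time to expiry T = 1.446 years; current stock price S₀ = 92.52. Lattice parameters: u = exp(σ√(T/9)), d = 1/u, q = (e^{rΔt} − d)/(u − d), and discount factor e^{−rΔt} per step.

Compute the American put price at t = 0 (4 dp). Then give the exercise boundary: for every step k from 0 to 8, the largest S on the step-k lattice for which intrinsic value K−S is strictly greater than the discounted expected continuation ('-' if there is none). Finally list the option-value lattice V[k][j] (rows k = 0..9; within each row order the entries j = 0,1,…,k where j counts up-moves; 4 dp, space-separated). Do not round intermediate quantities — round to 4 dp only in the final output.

Δt=0.16067, u=1.09263, d=0.91523, q=0.56365, disc=e^(-rΔt)=0.98501
k=9 terminal: V=max(K-S,0) → 33.9338 25.8538 16.2075 4.6915 0.0000 0.0000 0.0000 0.0000 0.0000 0.0000
k=8: j=0 S=45.5474 intr=30.0726 cont=28.9391 V=30.0726[EX]; j=1 S=54.3759 intr=21.2441 cont=20.1106 V=21.2441[EX]; j=2 S=64.9157 intr=10.7043 cont=9.5709 V=10.7043[EX]; j=3 S=77.4984 intr=0.0000 cont=2.0164 V=2.0164[hold]; j=4 S=92.5200 intr=0.0000 cont=0.0000 V=0.0000[hold]; j=5 S=110.4533 intr=0.0000 cont=0.0000 V=0.0000[hold]; j=6 S=131.8626 intr=0.0000 cont=0.0000 V=0.0000[hold]; j=7 S=157.4218 intr=0.0000 cont=0.0000 V=0.0000[hold]; j=8 S=187.9351 intr=0.0000 cont=0.0000 V=0.0000[hold]  S*(8)=64.9157
k=7: j=0 S=49.7662 intr=25.8538 cont=24.7203 V=25.8538[EX]; j=1 S=59.4125 intr=16.2075 cont=15.0740 V=16.2075[EX]; j=2 S=70.9285 intr=4.6915 cont=5.7204 V=5.7204[hold]; j=3 S=84.6767 intr=0.0000 cont=0.8667 V=0.8667[hold]; j=4 S=101.0898 intr=0.0000 cont=0.0000 V=0.0000[hold]; j=5 S=120.6841 intr=0.0000 cont=0.0000 V=0.0000[hold]; j=6 S=144.0765 intr=0.0000 cont=0.0000 V=0.0000[hold]; j=7 S=172.0031 intr=0.0000 cont=0.0000 V=0.0000[hold]  S*(7)=59.4125
k=6: j=0 S=54.3759 intr=21.2441 cont=20.1106 V=21.2441[EX]; j=1 S=64.9157 intr=10.7043 cont=10.1421 V=10.7043[EX]; j=2 S=77.4984 intr=0.0000 cont=2.9399 V=2.9399[hold]; j=3 S=92.5200 intr=0.0000 cont=0.3725 V=0.3725[hold]; j=4 S=110.4533 intr=0.0000 cont=0.0000 V=0.0000[hold]; j=5 S=131.8626 intr=0.0000 cont=0.0000 V=0.0000[hold]; j=6 S=157.4218 intr=0.0000 cont=0.0000 V=0.0000[hold]  S*(6)=64.9157
k=5: j=0 S=59.4125 intr=16.2075 cont=15.0740 V=16.2075[EX]; j=1 S=70.9285 intr=4.6915 cont=6.2331 V=6.2331[hold]; j=2 S=84.6767 intr=0.0000 cont=1.4704 V=1.4704[hold]; j=3 S=101.0898 intr=0.0000 cont=0.1601 V=0.1601[hold]; j=4 S=120.6841 intr=0.0000 cont=0.0000 V=0.0000[hold]; j=5 S=144.0765 intr=0.0000 cont=0.0000 V=0.0000[hold]  S*(5)=59.4125
k=4: j=0 S=64.9157 intr=10.7043 cont=10.4267 V=10.7043[EX]; j=1 S=77.4984 intr=0.0000 cont=3.4954 V=3.4954[hold]; j=2 S=92.5200 intr=0.0000 cont=0.7209 V=0.7209[hold]; j=3 S=110.4533 intr=0.0000 cont=0.0688 V=0.0688[hold]; j=4 S=131.8626 intr=0.0000 cont=0.0000 V=0.0000[hold]  S*(4)=64.9157
k=3: j=0 S=70.9285 intr=4.6915 cont=6.5415 V=6.5415[hold]; j=1 S=84.6767 intr=0.0000 cont=1.9026 V=1.9026[hold]; j=2 S=101.0898 intr=0.0000 cont=0.3481 V=0.3481[hold]; j=3 S=120.6841 intr=0.0000 cont=0.0296 V=0.0296[hold]  S*(3)=-
k=2: j=0 S=77.4984 intr=0.0000 cont=3.8679 V=3.8679[hold]; j=1 S=92.5200 intr=0.0000 cont=1.0110 V=1.0110[hold]; j=2 S=110.4533 intr=0.0000 cont=0.1660 V=0.1660[hold]  S*(2)=-
k=1: j=0 S=84.6767 intr=0.0000 cont=2.2238 V=2.2238[hold]; j=1 S=101.0898 intr=0.0000 cont=0.5267 V=0.5267[hold]  S*(1)=-
k=0: j=0 S=92.5200 intr=0.0000 cont=1.2482 V=1.2482[hold]  S*(0)=-

price = 1.2482
boundary = - - - - 64.9157 59.4125 64.9157 59.4125 64.9157
tree:
1.2482
2.2238 0.5267
3.8679 1.0110 0.1660
6.5415 1.9026 0.3481 0.0296
10.7043 3.4954 0.7209 0.0688 0.0000
16.2075 6.2331 1.4704 0.1601 0.0000 0.0000
21.2441 10.7043 2.9399 0.3725 0.0000 0.0000 0.0000
25.8538 16.2075 5.7204 0.8667 0.0000 0.0000 0.0000 0.0000
30.0726 21.2441 10.7043 2.0164 0.0000 0.0000 0.0000 0.0000 0.0000
33.9338 25.8538 16.2075 4.6915 0.0000 0.0000 0.0000 0.0000 0.0000 0.0000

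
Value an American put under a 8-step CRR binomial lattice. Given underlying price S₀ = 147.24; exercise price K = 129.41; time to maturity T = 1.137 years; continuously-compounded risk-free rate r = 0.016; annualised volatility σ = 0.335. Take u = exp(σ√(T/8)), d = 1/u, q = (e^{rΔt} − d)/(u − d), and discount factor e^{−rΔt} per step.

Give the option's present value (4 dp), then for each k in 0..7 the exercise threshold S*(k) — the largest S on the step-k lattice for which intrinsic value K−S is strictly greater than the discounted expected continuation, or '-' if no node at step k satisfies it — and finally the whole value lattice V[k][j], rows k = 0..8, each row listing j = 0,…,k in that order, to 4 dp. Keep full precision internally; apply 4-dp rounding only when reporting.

price = 11.6321
boundary = - - - - - 78.3039 88.8448 100.8046
tree:
11.6321
16.6843 6.1583
23.2804 9.5450 2.4813
31.4568 14.4428 4.2301 0.5791
40.9510 21.2162 7.0987 1.1108 0.0000
51.1061 30.0322 11.6690 2.1307 0.0000 0.0000
60.3963 40.5652 18.6478 4.0868 0.0000 0.0000 0.0000
68.5844 51.1061 28.6054 7.8389 0.0000 0.0000 0.0000 0.0000
75.8009 60.3963 40.5652 15.0356 0.0000 0.0000 0.0000 0.0000 0.0000

Δt=0.14213  u=1.13461  d=0.88136  q=0.47746  discount=0.99773
step 8 (expiry): payoffs max(K−S,0) = 75.8009 60.3963 40.5652 15.0356 0.0000 0.0000 0.0000 0.0000 0.0000
step 7: (k=7,j=0): S=60.8256, (K−S)⁺=68.5844, hold=68.2904 ⇒ V=68.5844 exercise | (k=7,j=1): S=78.3039, (K−S)⁺=51.1061, hold=50.8121 ⇒ V=51.1061 exercise | (k=7,j=2): S=100.8046, (K−S)⁺=28.6054, hold=28.3114 ⇒ V=28.6054 exercise | (k=7,j=3): S=129.7709, (K−S)⁺=0.0000, hold=7.8389 ⇒ V=7.8389 continue | (k=7,j=4): S=167.0607, (K−S)⁺=0.0000, hold=0.0000 ⇒ V=0.0000 continue | (k=7,j=5): S=215.0657, (K−S)⁺=0.0000, hold=0.0000 ⇒ V=0.0000 continue | (k=7,j=6): S=276.8650, (K−S)⁺=0.0000, hold=0.0000 ⇒ V=0.0000 continue | (k=7,j=7): S=356.4224, (K−S)⁺=0.0000, hold=0.0000 ⇒ V=0.0000 continue  boundary S*=100.8046
step 6: (k=6,j=0): S=69.0137, (K−S)⁺=60.3963, hold=60.1024 ⇒ V=60.3963 exercise | (k=6,j=1): S=88.8448, (K−S)⁺=40.5652, hold=40.2713 ⇒ V=40.5652 exercise | (k=6,j=2): S=114.3744, (K−S)⁺=15.0356, hold=18.6478 ⇒ V=18.6478 continue | (k=6,j=3): S=147.2400, (K−S)⁺=0.0000, hold=4.0868 ⇒ V=4.0868 continue | (k=6,j=4): S=189.5495, (K−S)⁺=0.0000, hold=0.0000 ⇒ V=0.0000 continue | (k=6,j=5): S=244.0167, (K−S)⁺=0.0000, hold=0.0000 ⇒ V=0.0000 continue | (k=6,j=6): S=314.1351, (K−S)⁺=0.0000, hold=0.0000 ⇒ V=0.0000 continue  boundary S*=88.8448
step 5: (k=5,j=0): S=78.3039, (K−S)⁺=51.1061, hold=50.8121 ⇒ V=51.1061 exercise | (k=5,j=1): S=100.8046, (K−S)⁺=28.6054, hold=30.0322 ⇒ V=30.0322 continue | (k=5,j=2): S=129.7709, (K−S)⁺=0.0000, hold=11.6690 ⇒ V=11.6690 continue | (k=5,j=3): S=167.0607, (K−S)⁺=0.0000, hold=2.1307 ⇒ V=2.1307 continue | (k=5,j=4): S=215.0657, (K−S)⁺=0.0000, hold=0.0000 ⇒ V=0.0000 continue | (k=5,j=5): S=276.8650, (K−S)⁺=0.0000, hold=0.0000 ⇒ V=0.0000 continue  boundary S*=78.3039
step 4: (k=4,j=0): S=88.8448, (K−S)⁺=40.5652, hold=40.9510 ⇒ V=40.9510 continue | (k=4,j=1): S=114.3744, (K−S)⁺=15.0356, hold=21.2162 ⇒ V=21.2162 continue | (k=4,j=2): S=147.2400, (K−S)⁺=0.0000, hold=7.0987 ⇒ V=7.0987 continue | (k=4,j=3): S=189.5495, (K−S)⁺=0.0000, hold=1.1108 ⇒ V=1.1108 continue | (k=4,j=4): S=244.0167, (K−S)⁺=0.0000, hold=0.0000 ⇒ V=0.0000 continue  boundary S*=-
step 3: (k=3,j=0): S=100.8046, (K−S)⁺=28.6054, hold=31.4568 ⇒ V=31.4568 continue | (k=3,j=1): S=129.7709, (K−S)⁺=0.0000, hold=14.4428 ⇒ V=14.4428 continue | (k=3,j=2): S=167.0607, (K−S)⁺=0.0000, hold=4.2301 ⇒ V=4.2301 continue | (k=3,j=3): S=215.0657, (K−S)⁺=0.0000, hold=0.5791 ⇒ V=0.5791 continue  boundary S*=-
step 2: (k=2,j=0): S=114.3744, (K−S)⁺=15.0356, hold=23.2804 ⇒ V=23.2804 continue | (k=2,j=1): S=147.2400, (K−S)⁺=0.0000, hold=9.5450 ⇒ V=9.5450 continue | (k=2,j=2): S=189.5495, (K−S)⁺=0.0000, hold=2.4813 ⇒ V=2.4813 continue  boundary S*=-
step 1: (k=1,j=0): S=129.7709, (K−S)⁺=0.0000, hold=16.6843 ⇒ V=16.6843 continue | (k=1,j=1): S=167.0607, (K−S)⁺=0.0000, hold=6.1583 ⇒ V=6.1583 continue  boundary S*=-
step 0: (k=0,j=0): S=147.2400, (K−S)⁺=0.0000, hold=11.6321 ⇒ V=11.6321 continue  boundary S*=-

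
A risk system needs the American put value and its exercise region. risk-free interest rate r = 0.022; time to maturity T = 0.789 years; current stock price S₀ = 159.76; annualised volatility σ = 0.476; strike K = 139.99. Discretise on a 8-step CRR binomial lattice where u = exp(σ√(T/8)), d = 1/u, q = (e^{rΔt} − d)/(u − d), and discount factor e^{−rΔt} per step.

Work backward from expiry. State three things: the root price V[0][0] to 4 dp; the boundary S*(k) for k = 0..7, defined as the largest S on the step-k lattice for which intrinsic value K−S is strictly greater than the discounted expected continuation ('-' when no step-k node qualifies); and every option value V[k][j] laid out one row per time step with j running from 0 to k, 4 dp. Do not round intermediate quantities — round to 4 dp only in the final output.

price = 16.1193
boundary = - - - - - 75.6595 87.8586 102.0247
tree:
16.1193
22.6924 8.7798
31.0634 13.3552 3.6596
41.1622 19.8160 6.1294 0.8906
52.5436 28.5148 10.0959 1.6838 0.0000
64.3305 39.4913 16.2656 3.1835 0.0000 0.0000
74.8358 52.1314 25.4166 6.0189 0.0000 0.0000 0.0000
83.8824 64.3305 37.9653 11.3797 0.0000 0.0000 0.0000 0.0000
91.6729 74.8358 52.1314 21.5151 0.0000 0.0000 0.0000 0.0000 0.0000

params: Δt=0.09863 u=1.16124 d=0.86115 q=0.46994 e^(-rΔt)=0.99783
t_8 payoffs: 91.6729 74.8358 52.1314 21.5151 0.0000 0.0000 0.0000 0.0000 0.0000
t_7: node(7,0) S=56.1076 payoff=83.8824 vs cont=83.5790 → 83.8824 [stop]  node(7,1) S=75.6595 payoff=64.3305 vs cont=64.0271 → 64.3305 [stop]  node(7,2) S=102.0247 payoff=37.9653 vs cont=37.6619 → 37.9653 [stop]  node(7,3) S=137.5774 payoff=2.4126 vs cont=11.3797 → 11.3797 [wait]  node(7,4) S=185.5193 payoff=0.0000 vs cont=0.0000 → 0.0000 [wait]  node(7,5) S=250.1675 payoff=0.0000 vs cont=0.0000 → 0.0000 [wait]  node(7,6) S=337.3438 payoff=0.0000 vs cont=0.0000 → 0.0000 [wait]  node(7,7) S=454.8986 payoff=0.0000 vs cont=0.0000 → 0.0000 [wait]  ⇒ S*(7)=102.0247
t_6: node(6,0) S=65.1542 payoff=74.8358 vs cont=74.5324 → 74.8358 [stop]  node(6,1) S=87.8586 payoff=52.1314 vs cont=51.8280 → 52.1314 [stop]  node(6,2) S=118.4749 payoff=21.5151 vs cont=25.4166 → 25.4166 [wait]  node(6,3) S=159.7600 payoff=0.0000 vs cont=6.0189 → 6.0189 [wait]  node(6,4) S=215.4319 payoff=0.0000 vs cont=0.0000 → 0.0000 [wait]  node(6,5) S=290.5038 payoff=0.0000 vs cont=0.0000 → 0.0000 [wait]  node(6,6) S=391.7362 payoff=0.0000 vs cont=0.0000 → 0.0000 [wait]  ⇒ S*(6)=87.8586
t_5: node(5,0) S=75.6595 payoff=64.3305 vs cont=64.0271 → 64.3305 [stop]  node(5,1) S=102.0247 payoff=37.9653 vs cont=39.4913 → 39.4913 [wait]  node(5,2) S=137.5774 payoff=2.4126 vs cont=16.2656 → 16.2656 [wait]  node(5,3) S=185.5193 payoff=0.0000 vs cont=3.1835 → 3.1835 [wait]  node(5,4) S=250.1675 payoff=0.0000 vs cont=0.0000 → 0.0000 [wait]  node(5,5) S=337.3438 payoff=0.0000 vs cont=0.0000 → 0.0000 [wait]  ⇒ S*(5)=75.6595
t_4: node(4,0) S=87.8586 payoff=52.1314 vs cont=52.5436 → 52.5436 [wait]  node(4,1) S=118.4749 payoff=21.5151 vs cont=28.5148 → 28.5148 [wait]  node(4,2) S=159.7600 payoff=0.0000 vs cont=10.0959 → 10.0959 [wait]  node(4,3) S=215.4319 payoff=0.0000 vs cont=1.6838 → 1.6838 [wait]  node(4,4) S=290.5038 payoff=0.0000 vs cont=0.0000 → 0.0000 [wait]  ⇒ S*(4)=-
t_3: node(3,0) S=102.0247 payoff=37.9653 vs cont=41.1622 → 41.1622 [wait]  node(3,1) S=137.5774 payoff=2.4126 vs cont=19.8160 → 19.8160 [wait]  node(3,2) S=185.5193 payoff=0.0000 vs cont=6.1294 → 6.1294 [wait]  node(3,3) S=250.1675 payoff=0.0000 vs cont=0.8906 → 0.8906 [wait]  ⇒ S*(3)=-
t_2: node(2,0) S=118.4749 payoff=21.5151 vs cont=31.0634 → 31.0634 [wait]  node(2,1) S=159.7600 payoff=0.0000 vs cont=13.3552 → 13.3552 [wait]  node(2,2) S=215.4319 payoff=0.0000 vs cont=3.6596 → 3.6596 [wait]  ⇒ S*(2)=-
t_1: node(1,0) S=137.5774 payoff=2.4126 vs cont=22.6924 → 22.6924 [wait]  node(1,1) S=185.5193 payoff=0.0000 vs cont=8.7798 → 8.7798 [wait]  ⇒ S*(1)=-
t_0: node(0,0) S=159.7600 payoff=0.0000 vs cont=16.1193 → 16.1193 [wait]  ⇒ S*(0)=-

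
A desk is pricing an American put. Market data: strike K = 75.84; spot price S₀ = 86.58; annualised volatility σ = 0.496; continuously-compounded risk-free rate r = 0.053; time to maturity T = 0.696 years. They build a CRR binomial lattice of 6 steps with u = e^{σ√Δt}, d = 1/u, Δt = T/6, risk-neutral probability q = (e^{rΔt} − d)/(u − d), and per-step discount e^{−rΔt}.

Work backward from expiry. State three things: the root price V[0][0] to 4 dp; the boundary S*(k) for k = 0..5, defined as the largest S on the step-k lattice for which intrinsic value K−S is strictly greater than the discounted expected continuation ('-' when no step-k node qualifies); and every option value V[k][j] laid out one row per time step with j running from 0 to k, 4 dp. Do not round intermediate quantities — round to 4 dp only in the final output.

Δt=0.11600, u=1.18404, d=0.84457, q=0.47603, disc=e^(-rΔt)=0.99387
k=6 terminal: V=max(K-S,0) → 44.4189 31.7892 14.0831 0.0000 0.0000 0.0000 0.0000
k=5: j=0 S=37.2038 intr=38.6362 cont=38.1714 V=38.6362[EX]; j=1 S=52.1578 intr=23.6822 cont=23.2173 V=23.6822[EX]; j=2 S=73.1226 intr=2.7174 cont=7.3338 V=7.3338[hold]; j=3 S=102.5141 intr=0.0000 cont=0.0000 V=0.0000[hold]; j=4 S=143.7195 intr=0.0000 cont=0.0000 V=0.0000[hold]; j=5 S=201.4873 intr=0.0000 cont=0.0000 V=0.0000[hold]  S*(5)=52.1578
k=4: j=0 S=44.0508 intr=31.7892 cont=31.3244 V=31.7892[EX]; j=1 S=61.7569 intr=14.0831 cont=15.8024 V=15.8024[hold]; j=2 S=86.5800 intr=0.0000 cont=3.8191 V=3.8191[hold]; j=3 S=121.3807 intr=0.0000 cont=0.0000 V=0.0000[hold]; j=4 S=170.1695 intr=0.0000 cont=0.0000 V=0.0000[hold]  S*(4)=44.0508
k=3: j=0 S=52.1578 intr=23.6822 cont=24.0308 V=24.0308[hold]; j=1 S=73.1226 intr=2.7174 cont=10.0361 V=10.0361[hold]; j=2 S=102.5141 intr=0.0000 cont=1.9888 V=1.9888[hold]; j=3 S=143.7195 intr=0.0000 cont=0.0000 V=0.0000[hold]  S*(3)=-
k=2: j=0 S=61.7569 intr=14.0831 cont=17.2624 V=17.2624[hold]; j=1 S=86.5800 intr=0.0000 cont=6.1673 V=6.1673[hold]; j=2 S=121.3807 intr=0.0000 cont=1.0357 V=1.0357[hold]  S*(2)=-
k=1: j=0 S=73.1226 intr=2.7174 cont=11.9073 V=11.9073[hold]; j=1 S=102.5141 intr=0.0000 cont=3.7016 V=3.7016[hold]  S*(1)=-
k=0: j=0 S=86.5800 intr=0.0000 cont=7.9521 V=7.9521[hold]  S*(0)=-

price = 7.9521
boundary = - - - - 44.0508 52.1578
tree:
7.9521
11.9073 3.7016
17.2624 6.1673 1.0357
24.0308 10.0361 1.9888 0.0000
31.7892 15.8024 3.8191 0.0000 0.0000
38.6362 23.6822 7.3338 0.0000 0.0000 0.0000
44.4189 31.7892 14.0831 0.0000 0.0000 0.0000 0.0000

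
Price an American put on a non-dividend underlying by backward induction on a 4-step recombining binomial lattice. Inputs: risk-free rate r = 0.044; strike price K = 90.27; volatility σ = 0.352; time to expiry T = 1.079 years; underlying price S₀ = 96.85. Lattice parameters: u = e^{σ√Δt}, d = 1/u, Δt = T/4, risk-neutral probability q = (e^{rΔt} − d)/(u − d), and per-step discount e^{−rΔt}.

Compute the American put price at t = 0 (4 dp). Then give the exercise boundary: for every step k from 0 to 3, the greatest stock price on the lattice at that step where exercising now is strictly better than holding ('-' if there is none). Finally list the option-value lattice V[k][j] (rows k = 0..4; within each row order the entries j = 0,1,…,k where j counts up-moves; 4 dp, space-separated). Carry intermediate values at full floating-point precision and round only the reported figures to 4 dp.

price = 8.8293
boundary = - - 67.1899 55.9637
tree:
8.8293
14.5579 3.0088
23.0801 5.9339 0.0000
34.3063 11.7028 0.0000 0.0000
43.6568 23.0801 0.0000 0.0000 0.0000

params: Δt=0.26975 u=1.20060 d=0.83292 q=0.48690 e^(-rΔt)=0.98820
t_4 payoffs: 43.6568 23.0801 0.0000 0.0000 0.0000
t_3: node(3,0) S=55.9637 payoff=34.3063 vs cont=33.2412 → 34.3063 [stop]  node(3,1) S=80.6681 payoff=9.6019 vs cont=11.7028 → 11.7028 [wait]  node(3,2) S=116.2779 payoff=0.0000 vs cont=0.0000 → 0.0000 [wait]  node(3,3) S=167.6072 payoff=0.0000 vs cont=0.0000 → 0.0000 [wait]  ⇒ S*(3)=55.9637
t_2: node(2,0) S=67.1899 payoff=23.0801 vs cont=23.0258 → 23.0801 [stop]  node(2,1) S=96.8500 payoff=0.0000 vs cont=5.9339 → 5.9339 [wait]  node(2,2) S=139.6031 payoff=0.0000 vs cont=0.0000 → 0.0000 [wait]  ⇒ S*(2)=67.1899
t_1: node(1,0) S=80.6681 payoff=9.6019 vs cont=14.5579 → 14.5579 [wait]  node(1,1) S=116.2779 payoff=0.0000 vs cont=3.0088 → 3.0088 [wait]  ⇒ S*(1)=-
t_0: node(0,0) S=96.8500 payoff=0.0000 vs cont=8.8293 → 8.8293 [wait]  ⇒ S*(0)=-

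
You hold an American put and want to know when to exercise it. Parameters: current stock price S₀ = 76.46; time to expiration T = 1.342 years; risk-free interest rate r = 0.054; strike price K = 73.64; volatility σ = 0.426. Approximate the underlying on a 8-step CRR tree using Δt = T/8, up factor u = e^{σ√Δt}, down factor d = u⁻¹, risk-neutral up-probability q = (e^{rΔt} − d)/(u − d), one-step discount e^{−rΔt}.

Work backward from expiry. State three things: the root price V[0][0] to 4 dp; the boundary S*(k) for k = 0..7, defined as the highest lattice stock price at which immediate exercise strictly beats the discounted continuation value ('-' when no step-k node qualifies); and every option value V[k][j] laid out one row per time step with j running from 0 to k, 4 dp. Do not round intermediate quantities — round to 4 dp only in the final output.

price = 10.8932
boundary = - - - 45.3012 38.0483 45.3012 53.9367 45.3012
tree:
10.8932
15.4900 6.1671
21.3399 9.5064 2.7009
28.3388 14.2338 4.6141 0.6993
35.5917 20.5510 7.7251 1.3635 0.0000
41.6834 28.3388 12.5838 2.6585 0.0000 0.0000
46.7998 35.5917 19.7033 5.1832 0.0000 0.0000 0.0000
51.0971 41.6834 28.3388 10.1058 0.0000 0.0000 0.0000 0.0000
54.7063 46.7998 35.5917 19.7033 0.0000 0.0000 0.0000 0.0000 0.0000

Δt=0.16775  u=1.19062  d=0.83990  q=0.48244  discount=0.99098
step 8 (expiry): payoffs max(K−S,0) = 54.7063 46.7998 35.5917 19.7033 0.0000 0.0000 0.0000 0.0000 0.0000
step 7: (k=7,j=0): S=22.5429, (K−S)⁺=51.0971, hold=50.4330 ⇒ V=51.0971 exercise | (k=7,j=1): S=31.9566, (K−S)⁺=41.6834, hold=41.0194 ⇒ V=41.6834 exercise | (k=7,j=2): S=45.3012, (K−S)⁺=28.3388, hold=27.6747 ⇒ V=28.3388 exercise | (k=7,j=3): S=64.2184, (K−S)⁺=9.4216, hold=10.1058 ⇒ V=10.1058 continue | (k=7,j=4): S=91.0352, (K−S)⁺=0.0000, hold=0.0000 ⇒ V=0.0000 continue | (k=7,j=5): S=129.0503, (K−S)⁺=0.0000, hold=0.0000 ⇒ V=0.0000 continue | (k=7,j=6): S=182.9400, (K−S)⁺=0.0000, hold=0.0000 ⇒ V=0.0000 continue | (k=7,j=7): S=259.3333, (K−S)⁺=0.0000, hold=0.0000 ⇒ V=0.0000 continue  boundary S*=45.3012
step 6: (k=6,j=0): S=26.8402, (K−S)⁺=46.7998, hold=46.1358 ⇒ V=46.7998 exercise | (k=6,j=1): S=38.0483, (K−S)⁺=35.5917, hold=34.9277 ⇒ V=35.5917 exercise | (k=6,j=2): S=53.9367, (K−S)⁺=19.7033, hold=19.3663 ⇒ V=19.7033 exercise | (k=6,j=3): S=76.4600, (K−S)⁺=0.0000, hold=5.1832 ⇒ V=5.1832 continue | (k=6,j=4): S=108.3887, (K−S)⁺=0.0000, hold=0.0000 ⇒ V=0.0000 continue | (k=6,j=5): S=153.6504, (K−S)⁺=0.0000, hold=0.0000 ⇒ V=0.0000 continue | (k=6,j=6): S=217.8128, (K−S)⁺=0.0000, hold=0.0000 ⇒ V=0.0000 continue  boundary S*=53.9367
step 5: (k=5,j=0): S=31.9566, (K−S)⁺=41.6834, hold=41.0194 ⇒ V=41.6834 exercise | (k=5,j=1): S=45.3012, (K−S)⁺=28.3388, hold=27.6747 ⇒ V=28.3388 exercise | (k=5,j=2): S=64.2184, (K−S)⁺=9.4216, hold=12.5838 ⇒ V=12.5838 continue | (k=5,j=3): S=91.0352, (K−S)⁺=0.0000, hold=2.6585 ⇒ V=2.6585 continue | (k=5,j=4): S=129.0503, (K−S)⁺=0.0000, hold=0.0000 ⇒ V=0.0000 continue | (k=5,j=5): S=182.9400, (K−S)⁺=0.0000, hold=0.0000 ⇒ V=0.0000 continue  boundary S*=45.3012
step 4: (k=4,j=0): S=38.0483, (K−S)⁺=35.5917, hold=34.9277 ⇒ V=35.5917 exercise | (k=4,j=1): S=53.9367, (K−S)⁺=19.7033, hold=20.5510 ⇒ V=20.5510 continue | (k=4,j=2): S=76.4600, (K−S)⁺=0.0000, hold=7.7251 ⇒ V=7.7251 continue | (k=4,j=3): S=108.3887, (K−S)⁺=0.0000, hold=1.3635 ⇒ V=1.3635 continue | (k=4,j=4): S=153.6504, (K−S)⁺=0.0000, hold=0.0000 ⇒ V=0.0000 continue  boundary S*=38.0483
step 3: (k=3,j=0): S=45.3012, (K−S)⁺=28.3388, hold=28.0800 ⇒ V=28.3388 exercise | (k=3,j=1): S=64.2184, (K−S)⁺=9.4216, hold=14.2338 ⇒ V=14.2338 continue | (k=3,j=2): S=91.0352, (K−S)⁺=0.0000, hold=4.6141 ⇒ V=4.6141 continue | (k=3,j=3): S=129.0503, (K−S)⁺=0.0000, hold=0.6993 ⇒ V=0.6993 continue  boundary S*=45.3012
step 2: (k=2,j=0): S=53.9367, (K−S)⁺=19.7033, hold=21.3399 ⇒ V=21.3399 continue | (k=2,j=1): S=76.4600, (K−S)⁺=0.0000, hold=9.5064 ⇒ V=9.5064 continue | (k=2,j=2): S=108.3887, (K−S)⁺=0.0000, hold=2.7009 ⇒ V=2.7009 continue  boundary S*=-
step 1: (k=1,j=0): S=64.2184, (K−S)⁺=9.4216, hold=15.4900 ⇒ V=15.4900 continue | (k=1,j=1): S=91.0352, (K−S)⁺=0.0000, hold=6.1671 ⇒ V=6.1671 continue  boundary S*=-
step 0: (k=0,j=0): S=76.4600, (K−S)⁺=0.0000, hold=10.8932 ⇒ V=10.8932 continue  boundary S*=-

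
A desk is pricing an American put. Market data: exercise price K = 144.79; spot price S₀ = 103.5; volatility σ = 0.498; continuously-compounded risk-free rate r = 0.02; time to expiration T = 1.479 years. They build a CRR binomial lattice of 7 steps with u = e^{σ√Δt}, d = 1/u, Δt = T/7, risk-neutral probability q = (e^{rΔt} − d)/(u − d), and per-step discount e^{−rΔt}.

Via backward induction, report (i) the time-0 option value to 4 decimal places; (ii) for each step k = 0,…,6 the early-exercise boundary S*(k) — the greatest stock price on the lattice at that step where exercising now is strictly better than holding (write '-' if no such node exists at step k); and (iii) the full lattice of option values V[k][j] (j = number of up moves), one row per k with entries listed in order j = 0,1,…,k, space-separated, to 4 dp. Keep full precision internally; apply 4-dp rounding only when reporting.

params: Δt=0.21129 u=1.25723 d=0.79540 q=0.45219 e^(-rΔt)=0.99578
t_7 payoffs: 123.9431 111.8390 92.7068 62.4661 14.6668 0.0000 0.0000 0.0000
t_6: node(6,0) S=26.2093 payoff=118.5807 vs cont=117.9702 → 118.5807 [stop]  node(6,1) S=41.4270 payoff=103.3630 vs cont=102.7525 → 103.3630 [stop]  node(6,2) S=65.4805 payoff=79.3095 vs cont=78.6990 → 79.3095 [stop]  node(6,3) S=103.5000 payoff=41.2900 vs cont=40.6794 → 41.2900 [stop]  node(6,4) S=163.5946 payoff=0.0000 vs cont=8.0008 → 8.0008 [wait]  node(6,5) S=258.5815 payoff=0.0000 vs cont=0.0000 → 0.0000 [wait]  node(6,6) S=408.7201 payoff=0.0000 vs cont=0.0000 → 0.0000 [wait]  ⇒ S*(6)=103.5000
t_5: node(5,0) S=32.9510 payoff=111.8390 vs cont=111.2284 → 111.8390 [stop]  node(5,1) S=52.0832 payoff=92.7068 vs cont=92.0963 → 92.7068 [stop]  node(5,2) S=82.3239 payoff=62.4661 vs cont=61.8555 → 62.4661 [stop]  node(5,3) S=130.1232 payoff=14.6668 vs cont=26.1263 → 26.1263 [wait]  node(5,4) S=205.6758 payoff=0.0000 vs cont=4.3644 → 4.3644 [wait]  node(5,5) S=325.0960 payoff=0.0000 vs cont=0.0000 → 0.0000 [wait]  ⇒ S*(5)=82.3239
t_4: node(4,0) S=41.4270 payoff=103.3630 vs cont=102.7525 → 103.3630 [stop]  node(4,1) S=65.4805 payoff=79.3095 vs cont=78.6990 → 79.3095 [stop]  node(4,2) S=103.5000 payoff=41.2900 vs cont=45.8395 → 45.8395 [wait]  node(4,3) S=163.5946 payoff=0.0000 vs cont=16.2171 → 16.2171 [wait]  node(4,4) S=258.5815 payoff=0.0000 vs cont=2.3808 → 2.3808 [wait]  ⇒ S*(4)=65.4805
t_3: node(3,0) S=52.0832 payoff=92.7068 vs cont=92.0963 → 92.7068 [stop]  node(3,1) S=82.3239 payoff=62.4661 vs cont=63.9041 → 63.9041 [wait]  node(3,2) S=130.1232 payoff=14.6668 vs cont=32.3077 → 32.3077 [wait]  node(3,3) S=205.6758 payoff=0.0000 vs cont=9.9184 → 9.9184 [wait]  ⇒ S*(3)=52.0832
t_2: node(2,0) S=65.4805 payoff=79.3095 vs cont=79.3465 → 79.3465 [wait]  node(2,1) S=103.5000 payoff=41.2900 vs cont=49.4073 → 49.4073 [wait]  node(2,2) S=163.5946 payoff=0.0000 vs cont=22.0899 → 22.0899 [wait]  ⇒ S*(2)=-
t_1: node(1,0) S=82.3239 payoff=62.4661 vs cont=65.5308 → 65.5308 [wait]  node(1,1) S=130.1232 payoff=14.6668 vs cont=36.8984 → 36.8984 [wait]  ⇒ S*(1)=-
t_0: node(0,0) S=103.5000 payoff=41.2900 vs cont=52.3617 → 52.3617 [wait]  ⇒ S*(0)=-

price = 52.3617
boundary = - - - 52.0832 65.4805 82.3239 103.5000
tree:
52.3617
65.5308 36.8984
79.3465 49.4073 22.0899
92.7068 63.9041 32.3077 9.9184
103.3630 79.3095 45.8395 16.2171 2.3808
111.8390 92.7068 62.4661 26.1263 4.3644 0.0000
118.5807 103.3630 79.3095 41.2900 8.0008 0.0000 0.0000
123.9431 111.8390 92.7068 62.4661 14.6668 0.0000 0.0000 0.0000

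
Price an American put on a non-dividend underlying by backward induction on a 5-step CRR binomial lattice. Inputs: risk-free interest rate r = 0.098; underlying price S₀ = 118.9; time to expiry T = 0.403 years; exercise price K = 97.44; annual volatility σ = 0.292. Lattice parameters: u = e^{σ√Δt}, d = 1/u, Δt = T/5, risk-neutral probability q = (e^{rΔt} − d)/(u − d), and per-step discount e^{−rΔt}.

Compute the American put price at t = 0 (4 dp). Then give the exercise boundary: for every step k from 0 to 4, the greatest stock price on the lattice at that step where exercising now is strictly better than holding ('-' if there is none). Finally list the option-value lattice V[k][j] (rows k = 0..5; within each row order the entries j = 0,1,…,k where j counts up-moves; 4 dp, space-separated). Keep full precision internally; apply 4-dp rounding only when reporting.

Δt=0.08060, u=1.08643, d=0.92044, q=0.52706, disc=e^(-rΔt)=0.99213
k=5 terminal: V=max(K-S,0) → 18.8860 4.7199 0.0000 0.0000 0.0000 0.0000
k=4: j=0 S=85.3436 intr=12.0964 cont=11.3297 V=12.0964[EX]; j=1 S=100.7341 intr=0.0000 cont=2.2147 V=2.2147[hold]; j=2 S=118.9000 intr=0.0000 cont=0.0000 V=0.0000[hold]; j=3 S=140.3418 intr=0.0000 cont=0.0000 V=0.0000[hold]; j=4 S=165.6504 intr=0.0000 cont=0.0000 V=0.0000[hold]  S*(4)=85.3436
k=3: j=0 S=92.7201 intr=4.7199 cont=6.8339 V=6.8339[hold]; j=1 S=109.4408 intr=0.0000 cont=1.0392 V=1.0392[hold]; j=2 S=129.1768 intr=0.0000 cont=0.0000 V=0.0000[hold]; j=3 S=152.4719 intr=0.0000 cont=0.0000 V=0.0000[hold]  S*(3)=-
k=2: j=0 S=100.7341 intr=0.0000 cont=3.7500 V=3.7500[hold]; j=1 S=118.9000 intr=0.0000 cont=0.4876 V=0.4876[hold]; j=2 S=140.3418 intr=0.0000 cont=0.0000 V=0.0000[hold]  S*(2)=-
k=1: j=0 S=109.4408 intr=0.0000 cont=2.0145 V=2.0145[hold]; j=1 S=129.1768 intr=0.0000 cont=0.2288 V=0.2288[hold]  S*(1)=-
k=0: j=0 S=118.9000 intr=0.0000 cont=1.0649 V=1.0649[hold]  S*(0)=-

price = 1.0649
boundary = - - - - 85.3436
tree:
1.0649
2.0145 0.2288
3.7500 0.4876 0.0000
6.8339 1.0392 0.0000 0.0000
12.0964 2.2147 0.0000 0.0000 0.0000
18.8860 4.7199 0.0000 0.0000 0.0000 0.0000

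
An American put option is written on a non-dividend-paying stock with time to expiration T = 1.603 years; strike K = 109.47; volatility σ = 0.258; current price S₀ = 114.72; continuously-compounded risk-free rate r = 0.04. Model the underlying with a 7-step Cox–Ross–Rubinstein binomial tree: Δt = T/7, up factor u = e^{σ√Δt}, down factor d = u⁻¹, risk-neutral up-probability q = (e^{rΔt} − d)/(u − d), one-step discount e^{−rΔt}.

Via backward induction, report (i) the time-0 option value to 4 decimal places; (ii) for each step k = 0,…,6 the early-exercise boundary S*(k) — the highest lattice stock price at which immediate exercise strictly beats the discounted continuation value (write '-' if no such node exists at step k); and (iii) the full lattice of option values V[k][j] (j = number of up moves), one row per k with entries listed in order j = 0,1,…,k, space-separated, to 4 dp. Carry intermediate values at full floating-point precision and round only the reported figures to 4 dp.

params: Δt=0.22900 u=1.13141 d=0.88385 q=0.50635 e^(-rΔt)=0.99088
t_7 payoffs: 61.1303 47.5911 30.2598 8.0742 0.0000 0.0000 0.0000 0.0000
t_6: node(6,0) S=54.6919 payoff=54.7781 vs cont=53.7799 → 54.7781 [stop]  node(6,1) S=70.0103 payoff=39.4597 vs cont=38.4616 → 39.4597 [stop]  node(6,2) S=89.6191 payoff=19.8509 vs cont=18.8528 → 19.8509 [stop]  node(6,3) S=114.7200 payoff=0.0000 vs cont=3.9495 → 3.9495 [wait]  node(6,4) S=146.8513 payoff=0.0000 vs cont=0.0000 → 0.0000 [wait]  node(6,5) S=187.9822 payoff=0.0000 vs cont=0.0000 → 0.0000 [wait]  node(6,6) S=240.6331 payoff=0.0000 vs cont=0.0000 → 0.0000 [wait]  ⇒ S*(6)=89.6191
t_5: node(5,0) S=61.8789 payoff=47.5911 vs cont=46.5930 → 47.5911 [stop]  node(5,1) S=79.2102 payoff=30.2598 vs cont=29.2617 → 30.2598 [stop]  node(5,2) S=101.3958 payoff=8.0742 vs cont=11.6918 → 11.6918 [wait]  node(5,3) S=129.7952 payoff=0.0000 vs cont=1.9319 → 1.9319 [wait]  node(5,4) S=166.1488 payoff=0.0000 vs cont=0.0000 → 0.0000 [wait]  node(5,5) S=212.6846 payoff=0.0000 vs cont=0.0000 → 0.0000 [wait]  ⇒ S*(5)=79.2102
t_4: node(4,0) S=70.0103 payoff=39.4597 vs cont=38.4616 → 39.4597 [stop]  node(4,1) S=89.6191 payoff=19.8509 vs cont=20.6678 → 20.6678 [wait]  node(4,2) S=114.7200 payoff=0.0000 vs cont=6.6884 → 6.6884 [wait]  node(4,3) S=146.8513 payoff=0.0000 vs cont=0.9450 → 0.9450 [wait]  node(4,4) S=187.9822 payoff=0.0000 vs cont=0.0000 → 0.0000 [wait]  ⇒ S*(4)=70.0103
t_3: node(3,0) S=79.2102 payoff=30.2598 vs cont=29.6715 → 30.2598 [stop]  node(3,1) S=101.3958 payoff=8.0742 vs cont=13.4655 → 13.4655 [wait]  node(3,2) S=129.7952 payoff=0.0000 vs cont=3.7458 → 3.7458 [wait]  node(3,3) S=166.1488 payoff=0.0000 vs cont=0.4623 → 0.4623 [wait]  ⇒ S*(3)=79.2102
t_2: node(2,0) S=89.6191 payoff=19.8509 vs cont=21.5577 → 21.5577 [wait]  node(2,1) S=114.7200 payoff=0.0000 vs cont=8.4660 → 8.4660 [wait]  node(2,2) S=146.8513 payoff=0.0000 vs cont=2.0642 → 2.0642 [wait]  ⇒ S*(2)=-
t_1: node(1,0) S=101.3958 payoff=8.0742 vs cont=14.7927 → 14.7927 [wait]  node(1,1) S=129.7952 payoff=0.0000 vs cont=5.1769 → 5.1769 [wait]  ⇒ S*(1)=-
t_0: node(0,0) S=114.7200 payoff=0.0000 vs cont=9.8333 → 9.8333 [wait]  ⇒ S*(0)=-

price = 9.8333
boundary = - - - 79.2102 70.0103 79.2102 89.6191
tree:
9.8333
14.7927 5.1769
21.5577 8.4660 2.0642
30.2598 13.4655 3.7458 0.4623
39.4597 20.6678 6.6884 0.9450 0.0000
47.5911 30.2598 11.6918 1.9319 0.0000 0.0000
54.7781 39.4597 19.8509 3.9495 0.0000 0.0000 0.0000
61.1303 47.5911 30.2598 8.0742 0.0000 0.0000 0.0000 0.0000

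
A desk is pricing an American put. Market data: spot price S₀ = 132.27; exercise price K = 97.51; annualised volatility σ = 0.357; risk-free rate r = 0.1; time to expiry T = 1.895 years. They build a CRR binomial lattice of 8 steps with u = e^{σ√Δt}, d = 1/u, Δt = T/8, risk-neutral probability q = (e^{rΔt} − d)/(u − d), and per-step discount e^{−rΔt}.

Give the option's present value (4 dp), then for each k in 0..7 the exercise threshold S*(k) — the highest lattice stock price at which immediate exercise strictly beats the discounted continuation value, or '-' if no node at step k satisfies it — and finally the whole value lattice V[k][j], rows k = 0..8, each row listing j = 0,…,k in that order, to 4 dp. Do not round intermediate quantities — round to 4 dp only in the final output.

Δt=0.23688, u=1.18976, d=0.84051, q=0.52530, disc=e^(-rΔt)=0.97659
k=8 terminal: V=max(K-S,0) → 64.5651 50.8756 31.4977 4.0678 0.0000 0.0000 0.0000 0.0000 0.0000
k=7: j=0 S=39.1965 intr=58.3135 cont=56.0309 V=58.3135[EX]; j=1 S=55.4837 intr=42.0263 cont=39.7437 V=42.0263[EX]; j=2 S=78.5387 intr=18.9713 cont=16.6887 V=18.9713[EX]; j=3 S=111.1737 intr=0.0000 cont=1.8858 V=1.8858[hold]; j=4 S=157.3695 intr=0.0000 cont=0.0000 V=0.0000[hold]; j=5 S=222.7609 intr=0.0000 cont=0.0000 V=0.0000[hold]; j=6 S=315.3242 intr=0.0000 cont=0.0000 V=0.0000[hold]; j=7 S=446.3502 intr=0.0000 cont=0.0000 V=0.0000[hold]  S*(7)=78.5387
k=6: j=0 S=46.6344 intr=50.8756 cont=48.5930 V=50.8756[EX]; j=1 S=66.0123 intr=31.4977 cont=29.2151 V=31.4977[EX]; j=2 S=93.4422 intr=4.0678 cont=9.7622 V=9.7622[hold]; j=3 S=132.2700 intr=0.0000 cont=0.8742 V=0.8742[hold]; j=4 S=187.2319 intr=0.0000 cont=0.0000 V=0.0000[hold]; j=5 S=265.0319 intr=0.0000 cont=0.0000 V=0.0000[hold]; j=6 S=375.1600 intr=0.0000 cont=0.0000 V=0.0000[hold]  S*(6)=66.0123
k=5: j=0 S=55.4837 intr=42.0263 cont=39.7437 V=42.0263[EX]; j=1 S=78.5387 intr=18.9713 cont=19.6099 V=19.6099[hold]; j=2 S=111.1737 intr=0.0000 cont=4.9741 V=4.9741[hold]; j=3 S=157.3695 intr=0.0000 cont=0.4053 V=0.4053[hold]; j=4 S=222.7609 intr=0.0000 cont=0.0000 V=0.0000[hold]; j=5 S=315.3242 intr=0.0000 cont=0.0000 V=0.0000[hold]  S*(5)=55.4837
k=4: j=0 S=66.0123 intr=31.4977 cont=29.5427 V=31.4977[EX]; j=1 S=93.4422 intr=4.0678 cont=11.6426 V=11.6426[hold]; j=2 S=132.2700 intr=0.0000 cont=2.5138 V=2.5138[hold]; j=3 S=187.2319 intr=0.0000 cont=0.1879 V=0.1879[hold]; j=4 S=265.0319 intr=0.0000 cont=0.0000 V=0.0000[hold]  S*(4)=66.0123
k=3: j=0 S=78.5387 intr=18.9713 cont=20.5746 V=20.5746[hold]; j=1 S=111.1737 intr=0.0000 cont=6.6869 V=6.6869[hold]; j=2 S=157.3695 intr=0.0000 cont=1.2617 V=1.2617[hold]; j=3 S=222.7609 intr=0.0000 cont=0.0871 V=0.0871[hold]  S*(3)=-
k=2: j=0 S=93.4422 intr=4.0678 cont=12.9685 V=12.9685[hold]; j=1 S=132.2700 intr=0.0000 cont=3.7472 V=3.7472[hold]; j=2 S=187.2319 intr=0.0000 cont=0.6296 V=0.6296[hold]  S*(2)=-
k=1: j=0 S=111.1737 intr=0.0000 cont=7.9343 V=7.9343[hold]; j=1 S=157.3695 intr=0.0000 cont=2.0601 V=2.0601[hold]  S*(1)=-
k=0: j=0 S=132.2700 intr=0.0000 cont=4.7351 V=4.7351[hold]  S*(0)=-

price = 4.7351
boundary = - - - - 66.0123 55.4837 66.0123 78.5387
tree:
4.7351
7.9343 2.0601
12.9685 3.7472 0.6296
20.5746 6.6869 1.2617 0.0871
31.4977 11.6426 2.5138 0.1879 0.0000
42.0263 19.6099 4.9741 0.4053 0.0000 0.0000
50.8756 31.4977 9.7622 0.8742 0.0000 0.0000 0.0000
58.3135 42.0263 18.9713 1.8858 0.0000 0.0000 0.0000 0.0000
64.5651 50.8756 31.4977 4.0678 0.0000 0.0000 0.0000 0.0000 0.0000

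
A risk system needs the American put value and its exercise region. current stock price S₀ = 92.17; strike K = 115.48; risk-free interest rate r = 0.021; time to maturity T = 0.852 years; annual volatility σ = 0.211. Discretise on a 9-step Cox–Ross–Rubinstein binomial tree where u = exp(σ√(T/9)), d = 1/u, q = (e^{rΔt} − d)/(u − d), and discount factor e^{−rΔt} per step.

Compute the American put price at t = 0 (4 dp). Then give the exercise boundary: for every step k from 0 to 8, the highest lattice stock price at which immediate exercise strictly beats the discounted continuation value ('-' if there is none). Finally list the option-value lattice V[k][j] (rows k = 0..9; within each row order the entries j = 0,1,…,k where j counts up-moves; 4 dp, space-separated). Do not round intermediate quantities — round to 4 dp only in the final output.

params: Δt=0.09467 u=1.06707 d=0.93714 q=0.49909 e^(-rΔt)=0.99801
t_9 payoffs: 64.0947 56.9703 48.8581 39.6212 29.1036 17.1278 3.4915 0.0000 0.0000 0.0000
t_8: node(8,0) S=54.8319 payoff=60.6481 vs cont=60.4188 → 60.6481 [stop]  node(8,1) S=62.4342 payoff=53.0458 vs cont=52.8165 → 53.0458 [stop]  node(8,2) S=71.0905 payoff=44.3895 vs cont=44.1602 → 44.3895 [stop]  node(8,3) S=80.9469 payoff=34.5331 vs cont=34.3037 → 34.5331 [stop]  node(8,4) S=92.1700 payoff=23.3100 vs cont=23.0807 → 23.3100 [stop]  node(8,5) S=104.9491 payoff=10.5309 vs cont=10.3016 → 10.5309 [stop]  node(8,6) S=119.5000 payoff=0.0000 vs cont=1.7455 → 1.7455 [wait]  node(8,7) S=136.0683 payoff=0.0000 vs cont=0.0000 → 0.0000 [wait]  node(8,8) S=154.9338 payoff=0.0000 vs cont=0.0000 → 0.0000 [wait]  ⇒ S*(8)=104.9491
t_7: node(7,0) S=58.5097 payoff=56.9703 vs cont=56.7410 → 56.9703 [stop]  node(7,1) S=66.6219 payoff=48.8581 vs cont=48.6288 → 48.8581 [stop]  node(7,2) S=75.8588 payoff=39.6212 vs cont=39.3919 → 39.6212 [stop]  node(7,3) S=86.3764 payoff=29.1036 vs cont=28.8743 → 29.1036 [stop]  node(7,4) S=98.3522 payoff=17.1278 vs cont=16.8984 → 17.1278 [stop]  node(7,5) S=111.9885 payoff=3.4915 vs cont=6.1340 → 6.1340 [wait]  node(7,6) S=127.5153 payoff=0.0000 vs cont=0.8726 → 0.8726 [wait]  node(7,7) S=145.1949 payoff=0.0000 vs cont=0.0000 → 0.0000 [wait]  ⇒ S*(7)=98.3522
t_6: node(6,0) S=62.4342 payoff=53.0458 vs cont=52.8165 → 53.0458 [stop]  node(6,1) S=71.0905 payoff=44.3895 vs cont=44.1602 → 44.3895 [stop]  node(6,2) S=80.9469 payoff=34.5331 vs cont=34.3037 → 34.5331 [stop]  node(6,3) S=92.1700 payoff=23.3100 vs cont=23.0807 → 23.3100 [stop]  node(6,4) S=104.9491 payoff=10.5309 vs cont=11.6177 → 11.6177 [wait]  node(6,5) S=119.5000 payoff=0.0000 vs cont=3.5011 → 3.5011 [wait]  node(6,6) S=136.0683 payoff=0.0000 vs cont=0.4362 → 0.4362 [wait]  ⇒ S*(6)=92.1700
t_5: node(5,0) S=66.6219 payoff=48.8581 vs cont=48.6288 → 48.8581 [stop]  node(5,1) S=75.8588 payoff=39.6212 vs cont=39.3919 → 39.6212 [stop]  node(5,2) S=86.3764 payoff=29.1036 vs cont=28.8743 → 29.1036 [stop]  node(5,3) S=98.3522 payoff=17.1278 vs cont=17.4398 → 17.4398 [wait]  node(5,4) S=111.9885 payoff=3.4915 vs cont=7.5518 → 7.5518 [wait]  node(5,5) S=127.5153 payoff=0.0000 vs cont=1.9675 → 1.9675 [wait]  ⇒ S*(5)=86.3764
t_4: node(4,0) S=71.0905 payoff=44.3895 vs cont=44.1602 → 44.3895 [stop]  node(4,1) S=80.9469 payoff=34.5331 vs cont=34.3037 → 34.5331 [stop]  node(4,2) S=92.1700 payoff=23.3100 vs cont=23.2361 → 23.3100 [stop]  node(4,3) S=104.9491 payoff=10.5309 vs cont=12.4799 → 12.4799 [wait]  node(4,4) S=119.5000 payoff=0.0000 vs cont=4.7553 → 4.7553 [wait]  ⇒ S*(4)=92.1700
t_3: node(3,0) S=75.8588 payoff=39.6212 vs cont=39.3919 → 39.6212 [stop]  node(3,1) S=86.3764 payoff=29.1036 vs cont=28.8743 → 29.1036 [stop]  node(3,2) S=98.3522 payoff=17.1278 vs cont=17.8693 → 17.8693 [wait]  node(3,3) S=111.9885 payoff=3.4915 vs cont=8.6075 → 8.6075 [wait]  ⇒ S*(3)=86.3764
t_2: node(2,0) S=80.9469 payoff=34.5331 vs cont=34.3037 → 34.5331 [stop]  node(2,1) S=92.1700 payoff=23.3100 vs cont=23.4500 → 23.4500 [wait]  node(2,2) S=104.9491 payoff=10.5309 vs cont=13.2205 → 13.2205 [wait]  ⇒ S*(2)=80.9469
t_1: node(1,0) S=86.3764 payoff=29.1036 vs cont=28.9440 → 29.1036 [stop]  node(1,1) S=98.3522 payoff=17.1278 vs cont=18.3081 → 18.3081 [wait]  ⇒ S*(1)=86.3764
t_0: node(0,0) S=92.1700 payoff=23.3100 vs cont=23.6686 → 23.6686 [wait]  ⇒ S*(0)=-

price = 23.6686
boundary = - 86.3764 80.9469 86.3764 92.1700 86.3764 92.1700 98.3522 104.9491
tree:
23.6686
29.1036 18.3081
34.5331 23.4500 13.2205
39.6212 29.1036 17.8693 8.6075
44.3895 34.5331 23.3100 12.4799 4.7553
48.8581 39.6212 29.1036 17.4398 7.5518 1.9675
53.0458 44.3895 34.5331 23.3100 11.6177 3.5011 0.4362
56.9703 48.8581 39.6212 29.1036 17.1278 6.1340 0.8726 0.0000
60.6481 53.0458 44.3895 34.5331 23.3100 10.5309 1.7455 0.0000 0.0000
64.0947 56.9703 48.8581 39.6212 29.1036 17.1278 3.4915 0.0000 0.0000 0.0000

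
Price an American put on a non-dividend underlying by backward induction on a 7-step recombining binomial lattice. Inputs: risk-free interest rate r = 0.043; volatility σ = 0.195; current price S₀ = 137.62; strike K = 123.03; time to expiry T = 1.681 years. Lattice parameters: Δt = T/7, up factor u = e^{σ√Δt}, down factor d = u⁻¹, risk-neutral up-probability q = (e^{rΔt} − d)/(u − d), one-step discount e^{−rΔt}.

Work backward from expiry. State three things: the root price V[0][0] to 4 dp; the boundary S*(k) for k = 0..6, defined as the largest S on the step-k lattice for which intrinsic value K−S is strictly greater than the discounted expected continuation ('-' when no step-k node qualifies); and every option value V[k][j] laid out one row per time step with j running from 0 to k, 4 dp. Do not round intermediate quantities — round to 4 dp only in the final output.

params: Δt=0.24014 u=1.10027 d=0.90887 q=0.53036 e^(-rΔt)=0.98973
t_7 payoffs: 52.5318 37.6848 19.7111 0.0000 0.0000 0.0000 0.0000 0.0000
t_6: node(6,0) S=77.5672 payoff=45.4628 vs cont=44.1989 → 45.4628 [stop]  node(6,1) S=93.9030 payoff=29.1270 vs cont=27.8631 → 29.1270 [stop]  node(6,2) S=113.6791 payoff=9.3509 vs cont=9.1621 → 9.3509 [stop]  node(6,3) S=137.6200 payoff=0.0000 vs cont=0.0000 → 0.0000 [wait]  node(6,4) S=166.6029 payoff=0.0000 vs cont=0.0000 → 0.0000 [wait]  node(6,5) S=201.6897 payoff=0.0000 vs cont=0.0000 → 0.0000 [wait]  node(6,6) S=244.1658 payoff=0.0000 vs cont=0.0000 → 0.0000 [wait]  ⇒ S*(6)=113.6791
t_5: node(5,0) S=85.3452 payoff=37.6848 vs cont=36.4210 → 37.6848 [stop]  node(5,1) S=103.3189 payoff=19.7111 vs cont=18.4472 → 19.7111 [stop]  node(5,2) S=125.0780 payoff=0.0000 vs cont=4.3465 → 4.3465 [wait]  node(5,3) S=151.4196 payoff=0.0000 vs cont=0.0000 → 0.0000 [wait]  node(5,4) S=183.3087 payoff=0.0000 vs cont=0.0000 → 0.0000 [wait]  node(5,5) S=221.9138 payoff=0.0000 vs cont=0.0000 → 0.0000 [wait]  ⇒ S*(5)=103.3189
t_4: node(4,0) S=93.9030 payoff=29.1270 vs cont=27.8631 → 29.1270 [stop]  node(4,1) S=113.6791 payoff=9.3509 vs cont=11.4436 → 11.4436 [wait]  node(4,2) S=137.6200 payoff=0.0000 vs cont=2.0203 → 2.0203 [wait]  node(4,3) S=166.6029 payoff=0.0000 vs cont=0.0000 → 0.0000 [wait]  node(4,4) S=201.6897 payoff=0.0000 vs cont=0.0000 → 0.0000 [wait]  ⇒ S*(4)=93.9030
t_3: node(3,0) S=103.3189 payoff=19.7111 vs cont=19.5456 → 19.7111 [stop]  node(3,1) S=125.0780 payoff=0.0000 vs cont=6.3797 → 6.3797 [wait]  node(3,2) S=151.4196 payoff=0.0000 vs cont=0.9391 → 0.9391 [wait]  node(3,3) S=183.3087 payoff=0.0000 vs cont=0.0000 → 0.0000 [wait]  ⇒ S*(3)=103.3189
t_2: node(2,0) S=113.6791 payoff=9.3509 vs cont=12.5108 → 12.5108 [wait]  node(2,1) S=137.6200 payoff=0.0000 vs cont=3.4583 → 3.4583 [wait]  node(2,2) S=166.6029 payoff=0.0000 vs cont=0.4365 → 0.4365 [wait]  ⇒ S*(2)=-
t_1: node(1,0) S=125.0780 payoff=0.0000 vs cont=7.6306 → 7.6306 [wait]  node(1,1) S=151.4196 payoff=0.0000 vs cont=1.8366 → 1.8366 [wait]  ⇒ S*(1)=-
t_0: node(0,0) S=137.6200 payoff=0.0000 vs cont=4.5109 → 4.5109 [wait]  ⇒ S*(0)=-

price = 4.5109
boundary = - - - 103.3189 93.9030 103.3189 113.6791
tree:
4.5109
7.6306 1.8366
12.5108 3.4583 0.4365
19.7111 6.3797 0.9391 0.0000
29.1270 11.4436 2.0203 0.0000 0.0000
37.6848 19.7111 4.3465 0.0000 0.0000 0.0000
45.4628 29.1270 9.3509 0.0000 0.0000 0.0000 0.0000
52.5318 37.6848 19.7111 0.0000 0.0000 0.0000 0.0000 0.0000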